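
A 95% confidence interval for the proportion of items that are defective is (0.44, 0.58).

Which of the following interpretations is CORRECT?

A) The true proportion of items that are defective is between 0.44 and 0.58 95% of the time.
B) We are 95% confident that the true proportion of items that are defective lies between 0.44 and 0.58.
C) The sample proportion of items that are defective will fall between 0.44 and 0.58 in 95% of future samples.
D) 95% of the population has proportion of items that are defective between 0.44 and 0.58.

A confidence interval represents our confidence in the procedure, not a probability statement about the parameter.

Key concept: If we repeated this sampling process many times and computed a 95% CI each time, about 95% of those intervals would contain the true population parameter.

For this specific interval (0.44, 0.58):
- Midpoint (point estimate): 0.51
- Margin of error: 0.07

The correct interpretation is the one stating confidence that the true parameter lies in the interval — option B.

B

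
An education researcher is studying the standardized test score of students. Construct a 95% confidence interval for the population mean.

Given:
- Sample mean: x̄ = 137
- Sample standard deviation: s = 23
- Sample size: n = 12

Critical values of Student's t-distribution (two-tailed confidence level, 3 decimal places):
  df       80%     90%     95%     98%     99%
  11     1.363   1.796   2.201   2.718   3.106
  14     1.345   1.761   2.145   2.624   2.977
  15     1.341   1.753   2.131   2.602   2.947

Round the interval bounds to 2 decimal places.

The population standard deviation σ is unknown (only the sample standard deviation s is given), so use a t-interval with df = n - 1 = 12 - 1 = 11.

For 95% confidence with df = 11, t* = 2.201 (from t-table)

Standard error: SE = s/√n = 23/√12 = 6.639528

Margin of error: E = t* × SE = 2.201 × 6.639528 = 14.6136

T-interval: x̄ ± E = 137 ± 14.6136 = (122.3864, 151.6136)

Rounded to 2 decimal places:

(122.39, 151.61)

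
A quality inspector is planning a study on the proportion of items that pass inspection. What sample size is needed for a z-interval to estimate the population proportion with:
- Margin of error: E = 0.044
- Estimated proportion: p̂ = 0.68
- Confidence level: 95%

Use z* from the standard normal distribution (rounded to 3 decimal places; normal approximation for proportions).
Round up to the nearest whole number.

Using z* for proportion z-interval (normal approximation).

For 95% confidence, z* = 1.96 (from standard normal table)

Sample size formula for proportion z-interval: n = z*²p̂(1-p̂)/E²

n = 1.96² × 0.68 × 0.32 / 0.044²
  = 3.8416 × 0.2176 / 0.001936
  = 431.7831

Round up to the nearest whole number: n = 432

432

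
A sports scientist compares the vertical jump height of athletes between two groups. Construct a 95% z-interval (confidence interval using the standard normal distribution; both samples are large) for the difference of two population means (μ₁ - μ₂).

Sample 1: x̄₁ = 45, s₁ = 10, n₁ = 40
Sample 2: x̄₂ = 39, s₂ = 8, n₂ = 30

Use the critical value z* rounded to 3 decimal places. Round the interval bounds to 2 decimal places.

Both samples are large (n₁ = 40 ≥ 30, n₂ = 30 ≥ 30), so a z-interval for the difference of means applies.

Point estimate: x̄₁ - x̄₂ = 45 - 39 = 6

Standard error: SE = √(s₁²/n₁ + s₂²/n₂)
= √(10²/40 + 8²/30)
= √(2.500000 + 2.133333)
= 2.152518

For 95% confidence, z* = 1.96 (from standard normal table)
Margin of error: E = z* × SE = 1.96 × 2.152518 = 4.2189

Z-interval: (x̄₁ - x̄₂) ± E = 6 ± 4.2189 = (1.7811, 10.2189)

Rounded to 2 decimal places:

(1.78, 10.22)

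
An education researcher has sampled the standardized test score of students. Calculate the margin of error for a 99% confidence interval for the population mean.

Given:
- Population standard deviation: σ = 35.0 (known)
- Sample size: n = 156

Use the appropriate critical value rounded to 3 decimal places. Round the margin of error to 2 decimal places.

The population standard deviation σ is known, so use the z-interval margin of error formula.

For 99% confidence, z* = 2.576 (from standard normal table)

Margin of error formula for z-interval: E = z* × σ/√n

E = 2.576 × 35.0/√156
  = 2.576 × 2.802243
  = 7.2186

Rounded to 2 decimal places:

7.22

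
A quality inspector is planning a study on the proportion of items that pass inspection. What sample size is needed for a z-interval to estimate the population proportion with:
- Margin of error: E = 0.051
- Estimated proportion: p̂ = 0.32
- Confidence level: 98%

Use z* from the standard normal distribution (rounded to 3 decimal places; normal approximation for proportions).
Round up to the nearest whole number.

Using z* for proportion z-interval (normal approximation).

For 98% confidence, z* = 2.326 (from standard normal table)

Sample size formula for proportion z-interval: n = z*²p̂(1-p̂)/E²

n = 2.326² × 0.32 × 0.68 / 0.051²
  = 5.410276 × 0.2176 / 0.002601
  = 452.6244

Round up to the nearest whole number: n = 453

453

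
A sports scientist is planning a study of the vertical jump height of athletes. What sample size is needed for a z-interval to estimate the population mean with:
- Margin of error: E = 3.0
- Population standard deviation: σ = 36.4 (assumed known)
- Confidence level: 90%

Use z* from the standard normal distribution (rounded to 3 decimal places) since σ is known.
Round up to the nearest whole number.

Using z* since population σ is known (z-interval formula).

For 90% confidence, z* = 1.645 (from standard normal table)

Sample size formula for z-interval: n = (z*σ/E)²

n = (1.645 × 36.4 / 3.0)²
  = (19.959333)²
  = 398.3750

Round up to the nearest whole number: n = 399

399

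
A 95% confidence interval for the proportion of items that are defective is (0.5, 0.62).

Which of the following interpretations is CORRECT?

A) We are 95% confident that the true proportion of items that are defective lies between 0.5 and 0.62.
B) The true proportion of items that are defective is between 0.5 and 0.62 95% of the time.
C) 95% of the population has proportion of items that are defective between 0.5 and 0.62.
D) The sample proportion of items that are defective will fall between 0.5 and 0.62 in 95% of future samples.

A confidence interval represents our confidence in the procedure, not a probability statement about the parameter.

Key concept: If we repeated this sampling process many times and computed a 95% CI each time, about 95% of those intervals would contain the true population parameter.

For this specific interval (0.5, 0.62):
- Midpoint (point estimate): 0.56
- Margin of error: 0.06

The correct interpretation is the one stating confidence that the true parameter lies in the interval — option A.

A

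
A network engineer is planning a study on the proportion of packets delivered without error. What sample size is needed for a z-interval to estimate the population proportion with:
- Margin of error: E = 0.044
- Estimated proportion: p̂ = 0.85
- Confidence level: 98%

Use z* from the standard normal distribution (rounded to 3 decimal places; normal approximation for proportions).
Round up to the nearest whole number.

Using z* for proportion z-interval (normal approximation).

For 98% confidence, z* = 2.326 (from standard normal table)

Sample size formula for proportion z-interval: n = z*²p̂(1-p̂)/E²

n = 2.326² × 0.85 × 0.15 / 0.044²
  = 5.410276 × 0.1275 / 0.001936
  = 356.3069

Round up to the nearest whole number: n = 357

357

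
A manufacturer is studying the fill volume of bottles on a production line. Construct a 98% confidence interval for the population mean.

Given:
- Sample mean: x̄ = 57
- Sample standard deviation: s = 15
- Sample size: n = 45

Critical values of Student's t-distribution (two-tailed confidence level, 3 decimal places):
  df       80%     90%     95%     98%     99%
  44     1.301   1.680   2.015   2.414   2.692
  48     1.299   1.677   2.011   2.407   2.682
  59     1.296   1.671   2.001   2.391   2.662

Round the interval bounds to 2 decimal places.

The population standard deviation σ is unknown (only the sample standard deviation s is given), so use a t-interval with df = n - 1 = 45 - 1 = 44.

For 98% confidence with df = 44, t* = 2.414 (from t-table)

Standard error: SE = s/√n = 15/√45 = 2.236068

Margin of error: E = t* × SE = 2.414 × 2.236068 = 5.3979

T-interval: x̄ ± E = 57 ± 5.3979 = (51.6021, 62.3979)

Rounded to 2 decimal places:

(51.60, 62.40)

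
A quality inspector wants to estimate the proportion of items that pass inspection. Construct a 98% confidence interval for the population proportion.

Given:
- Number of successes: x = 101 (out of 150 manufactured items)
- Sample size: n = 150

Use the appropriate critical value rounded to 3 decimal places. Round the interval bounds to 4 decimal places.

Sample proportion: p̂ = 101/150 = 0.673333

Check conditions for normal approximation:
  np̂ = 101 ≥ 10 ✓
  n(1-p̂) = 49 ≥ 10 ✓

The sample is large enough, so use a z-interval (normal approximation) for the proportion.

For 98% confidence, z* = 2.326 (from standard normal table)

Standard error: SE = √(p̂(1-p̂)/n) = √(0.673333×0.326667/150) = 0.03829322

Margin of error: E = z* × SE = 2.326 × 0.03829322 = 0.089070

Z-interval: p̂ ± E = 0.673333 ± 0.089070 = (0.584263, 0.762403)

Rounded to 4 decimal places:

(0.5843, 0.7624)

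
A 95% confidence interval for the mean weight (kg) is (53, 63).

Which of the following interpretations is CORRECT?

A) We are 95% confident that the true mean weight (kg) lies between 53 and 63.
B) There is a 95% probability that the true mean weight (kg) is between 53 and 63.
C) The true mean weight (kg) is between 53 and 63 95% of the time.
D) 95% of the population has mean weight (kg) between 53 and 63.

A confidence interval represents our confidence in the procedure, not a probability statement about the parameter.

Key concept: If we repeated this sampling process many times and computed a 95% CI each time, about 95% of those intervals would contain the true population parameter.

For this specific interval (53, 63):
- Midpoint (point estimate): 58
- Margin of error: 5

The correct interpretation is the one stating confidence that the true parameter lies in the interval — option A.

A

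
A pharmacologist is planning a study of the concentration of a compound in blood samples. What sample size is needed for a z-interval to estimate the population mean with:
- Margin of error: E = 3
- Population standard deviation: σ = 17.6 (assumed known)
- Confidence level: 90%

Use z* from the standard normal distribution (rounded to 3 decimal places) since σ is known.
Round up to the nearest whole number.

Using z* since population σ is known (z-interval formula).

For 90% confidence, z* = 1.645 (from standard normal table)

Sample size formula for z-interval: n = (z*σ/E)²

n = (1.645 × 17.6 / 3)²
  = (9.650667)²
  = 93.1354

Round up to the nearest whole number: n = 94

94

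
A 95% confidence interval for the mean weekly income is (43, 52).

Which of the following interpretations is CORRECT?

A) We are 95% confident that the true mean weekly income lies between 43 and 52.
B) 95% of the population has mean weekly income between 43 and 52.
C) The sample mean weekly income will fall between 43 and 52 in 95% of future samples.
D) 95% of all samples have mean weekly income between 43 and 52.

A confidence interval represents our confidence in the procedure, not a probability statement about the parameter.

Key concept: If we repeated this sampling process many times and computed a 95% CI each time, about 95% of those intervals would contain the true population parameter.

For this specific interval (43, 52):
- Midpoint (point estimate): 47.5
- Margin of error: 4.5

The correct interpretation is the one stating confidence that the true parameter lies in the interval — option A.

A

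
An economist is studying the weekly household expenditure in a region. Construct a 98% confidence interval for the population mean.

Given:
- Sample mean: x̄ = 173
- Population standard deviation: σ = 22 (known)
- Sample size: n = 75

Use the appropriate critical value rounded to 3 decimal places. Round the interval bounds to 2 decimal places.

The population standard deviation σ is known, so use a z-interval (standard normal critical value).

For 98% confidence, z* = 2.326 (from standard normal table)

Standard error: SE = σ/√n = 22/√75 = 2.540341

Margin of error: E = z* × SE = 2.326 × 2.540341 = 5.9088

Z-interval: x̄ ± E = 173 ± 5.9088 = (167.0912, 178.9088)

Rounded to 2 decimal places:

(167.09, 178.91)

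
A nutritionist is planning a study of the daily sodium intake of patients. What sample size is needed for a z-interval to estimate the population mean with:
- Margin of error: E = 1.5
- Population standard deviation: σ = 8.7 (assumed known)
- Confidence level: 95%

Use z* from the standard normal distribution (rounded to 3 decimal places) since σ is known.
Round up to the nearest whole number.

Using z* since population σ is known (z-interval formula).

For 95% confidence, z* = 1.96 (from standard normal table)

Sample size formula for z-interval: n = (z*σ/E)²

n = (1.96 × 8.7 / 1.5)²
  = (11.368000)²
  = 129.2314

Round up to the nearest whole number: n = 130

130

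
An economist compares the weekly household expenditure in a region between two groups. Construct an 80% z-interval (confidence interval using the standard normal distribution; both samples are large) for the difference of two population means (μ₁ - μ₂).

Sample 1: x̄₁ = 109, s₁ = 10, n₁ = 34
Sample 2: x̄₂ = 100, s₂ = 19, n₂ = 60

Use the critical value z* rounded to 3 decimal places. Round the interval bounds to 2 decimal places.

Both samples are large (n₁ = 34 ≥ 30, n₂ = 60 ≥ 30), so a z-interval for the difference of means applies.

Point estimate: x̄₁ - x̄₂ = 109 - 100 = 9

Standard error: SE = √(s₁²/n₁ + s₂²/n₂)
= √(10²/34 + 19²/60)
= √(2.941176 + 6.016667)
= 2.992966

For 80% confidence, z* = 1.282 (from standard normal table)
Margin of error: E = z* × SE = 1.282 × 2.992966 = 3.8370

Z-interval: (x̄₁ - x̄₂) ± E = 9 ± 3.8370 = (5.1630, 12.8370)

Rounded to 2 decimal places:

(5.16, 12.84)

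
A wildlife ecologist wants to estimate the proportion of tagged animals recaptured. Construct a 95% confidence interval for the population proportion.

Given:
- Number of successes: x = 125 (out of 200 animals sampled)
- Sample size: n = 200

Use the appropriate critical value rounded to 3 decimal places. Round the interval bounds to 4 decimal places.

Sample proportion: p̂ = 125/200 = 0.625000

Check conditions for normal approximation:
  np̂ = 125 ≥ 10 ✓
  n(1-p̂) = 75 ≥ 10 ✓

The sample is large enough, so use a z-interval (normal approximation) for the proportion.

For 95% confidence, z* = 1.96 (from standard normal table)

Standard error: SE = √(p̂(1-p̂)/n) = √(0.625000×0.375000/200) = 0.03423266

Margin of error: E = z* × SE = 1.96 × 0.03423266 = 0.067096

Z-interval: p̂ ± E = 0.625000 ± 0.067096 = (0.557904, 0.692096)

Rounded to 4 decimal places:

(0.5579, 0.6921)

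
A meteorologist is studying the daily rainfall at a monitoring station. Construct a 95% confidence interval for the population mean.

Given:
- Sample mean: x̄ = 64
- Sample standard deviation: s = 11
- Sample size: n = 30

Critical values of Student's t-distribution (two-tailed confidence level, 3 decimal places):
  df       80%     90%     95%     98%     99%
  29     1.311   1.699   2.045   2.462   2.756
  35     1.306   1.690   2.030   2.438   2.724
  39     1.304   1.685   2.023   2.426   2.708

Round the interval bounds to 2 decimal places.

The population standard deviation σ is unknown (only the sample standard deviation s is given), so use a t-interval with df = n - 1 = 30 - 1 = 29.

For 95% confidence with df = 29, t* = 2.045 (from t-table)

Standard error: SE = s/√n = 11/√30 = 2.008316

Margin of error: E = t* × SE = 2.045 × 2.008316 = 4.1070

T-interval: x̄ ± E = 64 ± 4.1070 = (59.8930, 68.1070)

Rounded to 2 decimal places:

(59.89, 68.11)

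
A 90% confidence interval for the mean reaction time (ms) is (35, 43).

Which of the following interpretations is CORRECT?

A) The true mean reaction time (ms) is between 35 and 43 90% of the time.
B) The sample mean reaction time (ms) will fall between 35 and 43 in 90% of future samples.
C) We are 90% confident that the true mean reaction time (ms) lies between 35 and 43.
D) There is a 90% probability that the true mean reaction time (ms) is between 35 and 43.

A confidence interval represents our confidence in the procedure, not a probability statement about the parameter.

Key concept: If we repeated this sampling process many times and computed a 90% CI each time, about 90% of those intervals would contain the true population parameter.

For this specific interval (35, 43):
- Midpoint (point estimate): 39
- Margin of error: 4

The correct interpretation is the one stating confidence that the true parameter lies in the interval — option C.

C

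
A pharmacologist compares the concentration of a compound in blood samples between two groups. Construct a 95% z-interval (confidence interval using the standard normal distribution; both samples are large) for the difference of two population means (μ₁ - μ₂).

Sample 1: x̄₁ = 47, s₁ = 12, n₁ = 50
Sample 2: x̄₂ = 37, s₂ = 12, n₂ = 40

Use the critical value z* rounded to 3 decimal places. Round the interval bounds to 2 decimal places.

Both samples are large (n₁ = 50 ≥ 30, n₂ = 40 ≥ 30), so a z-interval for the difference of means applies.

Point estimate: x̄₁ - x̄₂ = 47 - 37 = 10

Standard error: SE = √(s₁²/n₁ + s₂²/n₂)
= √(12²/50 + 12²/40)
= √(2.880000 + 3.600000)
= 2.545584

For 95% confidence, z* = 1.96 (from standard normal table)
Margin of error: E = z* × SE = 1.96 × 2.545584 = 4.9893

Z-interval: (x̄₁ - x̄₂) ± E = 10 ± 4.9893 = (5.0107, 14.9893)

Rounded to 2 decimal places:

(5.01, 14.99)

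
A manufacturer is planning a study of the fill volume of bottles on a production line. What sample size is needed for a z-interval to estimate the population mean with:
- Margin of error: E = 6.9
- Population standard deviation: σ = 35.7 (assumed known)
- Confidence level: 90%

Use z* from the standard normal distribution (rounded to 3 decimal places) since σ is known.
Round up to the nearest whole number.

Using z* since population σ is known (z-interval formula).

For 90% confidence, z* = 1.645 (from standard normal table)

Sample size formula for z-interval: n = (z*σ/E)²

n = (1.645 × 35.7 / 6.9)²
  = (8.511087)²
  = 72.4386

Round up to the nearest whole number: n = 73

73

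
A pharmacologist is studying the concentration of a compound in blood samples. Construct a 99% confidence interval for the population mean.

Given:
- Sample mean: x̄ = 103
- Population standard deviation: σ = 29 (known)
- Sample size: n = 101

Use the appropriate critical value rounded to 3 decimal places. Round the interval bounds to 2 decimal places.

The population standard deviation σ is known, so use a z-interval (standard normal critical value).

For 99% confidence, z* = 2.576 (from standard normal table)

Standard error: SE = σ/√n = 29/√101 = 2.885608

Margin of error: E = z* × SE = 2.576 × 2.885608 = 7.4333

Z-interval: x̄ ± E = 103 ± 7.4333 = (95.5667, 110.4333)

Rounded to 2 decimal places:

(95.57, 110.43)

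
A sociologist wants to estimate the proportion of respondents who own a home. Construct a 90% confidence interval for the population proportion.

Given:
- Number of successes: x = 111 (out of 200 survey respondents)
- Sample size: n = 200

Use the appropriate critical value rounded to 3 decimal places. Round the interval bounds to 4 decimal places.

Sample proportion: p̂ = 111/200 = 0.555000

Check conditions for normal approximation:
  np̂ = 111 ≥ 10 ✓
  n(1-p̂) = 89 ≥ 10 ✓

The sample is large enough, so use a z-interval (normal approximation) for the proportion.

For 90% confidence, z* = 1.645 (from standard normal table)

Standard error: SE = √(p̂(1-p̂)/n) = √(0.555000×0.445000/200) = 0.03514079

Margin of error: E = z* × SE = 1.645 × 0.03514079 = 0.057807

Z-interval: p̂ ± E = 0.555000 ± 0.057807 = (0.497193, 0.612807)

Rounded to 4 decimal places:

(0.4972, 0.6128)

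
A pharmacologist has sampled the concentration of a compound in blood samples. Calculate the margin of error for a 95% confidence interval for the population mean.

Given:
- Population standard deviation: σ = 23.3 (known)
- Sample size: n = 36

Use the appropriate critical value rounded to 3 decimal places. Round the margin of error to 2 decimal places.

The population standard deviation σ is known, so use the z-interval margin of error formula.

For 95% confidence, z* = 1.96 (from standard normal table)

Margin of error formula for z-interval: E = z* × σ/√n

E = 1.96 × 23.3/√36
  = 1.96 × 3.883333
  = 7.6113

Rounded to 2 decimal places:

7.61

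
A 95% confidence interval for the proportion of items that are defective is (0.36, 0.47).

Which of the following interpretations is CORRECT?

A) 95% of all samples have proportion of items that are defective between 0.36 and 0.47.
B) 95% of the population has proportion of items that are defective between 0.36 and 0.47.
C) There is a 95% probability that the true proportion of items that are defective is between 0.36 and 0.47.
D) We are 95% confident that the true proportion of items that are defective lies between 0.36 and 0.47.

A confidence interval represents our confidence in the procedure, not a probability statement about the parameter.

Key concept: If we repeated this sampling process many times and computed a 95% CI each time, about 95% of those intervals would contain the true population parameter.

For this specific interval (0.36, 0.47):
- Midpoint (point estimate): 0.415
- Margin of error: 0.055

The correct interpretation is the one stating confidence that the true parameter lies in the interval — option D.

D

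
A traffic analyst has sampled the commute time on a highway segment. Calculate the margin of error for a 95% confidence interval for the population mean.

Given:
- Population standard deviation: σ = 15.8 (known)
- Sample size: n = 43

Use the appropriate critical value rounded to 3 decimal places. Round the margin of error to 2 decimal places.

The population standard deviation σ is known, so use the z-interval margin of error formula.

For 95% confidence, z* = 1.96 (from standard normal table)

Margin of error formula for z-interval: E = z* × σ/√n

E = 1.96 × 15.8/√43
  = 1.96 × 2.409477
  = 4.7226

Rounded to 2 decimal places:

4.72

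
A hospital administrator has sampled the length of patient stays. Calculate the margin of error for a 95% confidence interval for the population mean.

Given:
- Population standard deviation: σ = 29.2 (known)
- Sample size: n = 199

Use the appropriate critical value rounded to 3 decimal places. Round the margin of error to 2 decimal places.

The population standard deviation σ is known, so use the z-interval margin of error formula.

For 95% confidence, z* = 1.96 (from standard normal table)

Margin of error formula for z-interval: E = z* × σ/√n

E = 1.96 × 29.2/√199
  = 1.96 × 2.069933
  = 4.0571

Rounded to 2 decimal places:

4.06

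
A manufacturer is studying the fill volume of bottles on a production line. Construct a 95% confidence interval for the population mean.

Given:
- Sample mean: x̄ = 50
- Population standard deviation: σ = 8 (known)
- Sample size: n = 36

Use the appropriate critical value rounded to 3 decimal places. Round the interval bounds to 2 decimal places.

The population standard deviation σ is known, so use a z-interval (standard normal critical value).

For 95% confidence, z* = 1.96 (from standard normal table)

Standard error: SE = σ/√n = 8/√36 = 1.333333

Margin of error: E = z* × SE = 1.96 × 1.333333 = 2.6133

Z-interval: x̄ ± E = 50 ± 2.6133 = (47.3867, 52.6133)

Rounded to 2 decimal places:

(47.39, 52.61)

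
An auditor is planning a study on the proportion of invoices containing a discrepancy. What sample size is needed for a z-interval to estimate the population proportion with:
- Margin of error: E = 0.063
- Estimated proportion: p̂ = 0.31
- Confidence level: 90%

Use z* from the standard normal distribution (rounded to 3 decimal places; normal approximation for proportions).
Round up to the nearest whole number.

Using z* for proportion z-interval (normal approximation).

For 90% confidence, z* = 1.645 (from standard normal table)

Sample size formula for proportion z-interval: n = z*²p̂(1-p̂)/E²

n = 1.645² × 0.31 × 0.69 / 0.063²
  = 2.706025 × 0.2139 / 0.003969
  = 145.8349

Round up to the nearest whole number: n = 146

146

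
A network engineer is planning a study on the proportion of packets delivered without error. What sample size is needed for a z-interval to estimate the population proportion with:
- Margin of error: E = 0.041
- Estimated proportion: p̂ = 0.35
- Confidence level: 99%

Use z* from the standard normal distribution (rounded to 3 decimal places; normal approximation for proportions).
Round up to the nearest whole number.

Using z* for proportion z-interval (normal approximation).

For 99% confidence, z* = 2.576 (from standard normal table)

Sample size formula for proportion z-interval: n = z*²p̂(1-p̂)/E²

n = 2.576² × 0.35 × 0.65 / 0.041²
  = 6.635776 × 0.2275 / 0.001681
  = 898.0601

Round up to the nearest whole number: n = 899

899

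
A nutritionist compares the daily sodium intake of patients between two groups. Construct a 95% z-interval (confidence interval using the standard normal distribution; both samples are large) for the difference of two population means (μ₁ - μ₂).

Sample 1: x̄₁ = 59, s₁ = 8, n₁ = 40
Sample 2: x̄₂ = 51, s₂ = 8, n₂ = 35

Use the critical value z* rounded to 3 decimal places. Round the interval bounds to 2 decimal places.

Both samples are large (n₁ = 40 ≥ 30, n₂ = 35 ≥ 30), so a z-interval for the difference of means applies.

Point estimate: x̄₁ - x̄₂ = 59 - 51 = 8

Standard error: SE = √(s₁²/n₁ + s₂²/n₂)
= √(8²/40 + 8²/35)
= √(1.600000 + 1.828571)
= 1.851640

For 95% confidence, z* = 1.96 (from standard normal table)
Margin of error: E = z* × SE = 1.96 × 1.851640 = 3.6292

Z-interval: (x̄₁ - x̄₂) ± E = 8 ± 3.6292 = (4.3708, 11.6292)

Rounded to 2 decimal places:

(4.37, 11.63)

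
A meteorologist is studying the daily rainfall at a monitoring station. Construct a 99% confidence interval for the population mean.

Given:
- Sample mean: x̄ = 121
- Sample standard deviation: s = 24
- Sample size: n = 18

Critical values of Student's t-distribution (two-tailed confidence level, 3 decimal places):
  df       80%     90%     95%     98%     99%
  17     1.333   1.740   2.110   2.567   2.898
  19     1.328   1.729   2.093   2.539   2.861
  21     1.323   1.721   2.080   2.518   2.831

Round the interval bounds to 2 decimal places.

The population standard deviation σ is unknown (only the sample standard deviation s is given), so use a t-interval with df = n - 1 = 18 - 1 = 17.

For 99% confidence with df = 17, t* = 2.898 (from t-table)

Standard error: SE = s/√n = 24/√18 = 5.656854

Margin of error: E = t* × SE = 2.898 × 5.656854 = 16.3936

T-interval: x̄ ± E = 121 ± 16.3936 = (104.6064, 137.3936)

Rounded to 2 decimal places:

(104.61, 137.39)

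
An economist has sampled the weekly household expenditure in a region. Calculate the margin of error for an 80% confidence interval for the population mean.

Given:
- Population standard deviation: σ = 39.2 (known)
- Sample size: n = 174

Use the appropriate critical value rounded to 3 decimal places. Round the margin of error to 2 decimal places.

The population standard deviation σ is known, so use the z-interval margin of error formula.

For 80% confidence, z* = 1.282 (from standard normal table)

Margin of error formula for z-interval: E = z* × σ/√n

E = 1.282 × 39.2/√174
  = 1.282 × 2.971744
  = 3.8098

Rounded to 2 decimal places:

3.81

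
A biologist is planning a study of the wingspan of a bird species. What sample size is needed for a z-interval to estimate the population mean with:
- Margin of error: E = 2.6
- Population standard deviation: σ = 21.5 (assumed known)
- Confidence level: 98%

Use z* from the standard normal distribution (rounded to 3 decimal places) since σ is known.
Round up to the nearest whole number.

Using z* since population σ is known (z-interval formula).

For 98% confidence, z* = 2.326 (from standard normal table)

Sample size formula for z-interval: n = (z*σ/E)²

n = (2.326 × 21.5 / 2.6)²
  = (19.234231)²
  = 369.9556

Round up to the nearest whole number: n = 370

370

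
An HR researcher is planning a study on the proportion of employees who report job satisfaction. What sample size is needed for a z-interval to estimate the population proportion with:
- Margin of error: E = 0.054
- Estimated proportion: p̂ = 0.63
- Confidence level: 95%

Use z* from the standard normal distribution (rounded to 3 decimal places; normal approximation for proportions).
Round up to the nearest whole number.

Using z* for proportion z-interval (normal approximation).

For 95% confidence, z* = 1.96 (from standard normal table)

Sample size formula for proportion z-interval: n = z*²p̂(1-p̂)/E²

n = 1.96² × 0.63 × 0.37 / 0.054²
  = 3.8416 × 0.2331 / 0.002916
  = 307.0909

Round up to the nearest whole number: n = 308

308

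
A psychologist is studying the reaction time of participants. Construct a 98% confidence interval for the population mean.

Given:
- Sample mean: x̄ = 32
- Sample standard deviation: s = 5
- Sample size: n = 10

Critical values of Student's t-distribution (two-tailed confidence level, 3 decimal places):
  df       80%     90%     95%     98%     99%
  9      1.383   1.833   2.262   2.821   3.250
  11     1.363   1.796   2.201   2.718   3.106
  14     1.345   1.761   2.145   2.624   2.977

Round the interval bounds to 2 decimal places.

The population standard deviation σ is unknown (only the sample standard deviation s is given), so use a t-interval with df = n - 1 = 10 - 1 = 9.

For 98% confidence with df = 9, t* = 2.821 (from t-table)

Standard error: SE = s/√n = 5/√10 = 1.581139

Margin of error: E = t* × SE = 2.821 × 1.581139 = 4.4604

T-interval: x̄ ± E = 32 ± 4.4604 = (27.5396, 36.4604)

Rounded to 2 decimal places:

(27.54, 36.46)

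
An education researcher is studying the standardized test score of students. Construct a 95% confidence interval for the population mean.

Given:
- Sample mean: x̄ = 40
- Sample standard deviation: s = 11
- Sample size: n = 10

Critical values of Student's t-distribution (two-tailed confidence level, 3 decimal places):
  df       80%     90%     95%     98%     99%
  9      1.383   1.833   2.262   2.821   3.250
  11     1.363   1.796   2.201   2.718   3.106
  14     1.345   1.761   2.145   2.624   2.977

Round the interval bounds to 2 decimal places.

The population standard deviation σ is unknown (only the sample standard deviation s is given), so use a t-interval with df = n - 1 = 10 - 1 = 9.

For 95% confidence with df = 9, t* = 2.262 (from t-table)

Standard error: SE = s/√n = 11/√10 = 3.478505

Margin of error: E = t* × SE = 2.262 × 3.478505 = 7.8684

T-interval: x̄ ± E = 40 ± 7.8684 = (32.1316, 47.8684)

Rounded to 2 decimal places:

(32.13, 47.87)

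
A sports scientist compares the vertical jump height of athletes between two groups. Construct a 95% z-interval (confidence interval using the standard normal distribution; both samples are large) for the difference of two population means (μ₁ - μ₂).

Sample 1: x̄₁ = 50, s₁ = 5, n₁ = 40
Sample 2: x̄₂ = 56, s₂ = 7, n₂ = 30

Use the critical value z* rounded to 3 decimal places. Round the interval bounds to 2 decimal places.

Both samples are large (n₁ = 40 ≥ 30, n₂ = 30 ≥ 30), so a z-interval for the difference of means applies.

Point estimate: x̄₁ - x̄₂ = 50 - 56 = -6

Standard error: SE = √(s₁²/n₁ + s₂²/n₂)
= √(5²/40 + 7²/30)
= √(0.625000 + 1.633333)
= 1.502775

For 95% confidence, z* = 1.96 (from standard normal table)
Margin of error: E = z* × SE = 1.96 × 1.502775 = 2.9454

Z-interval: (x̄₁ - x̄₂) ± E = -6 ± 2.9454 = (-8.9454, -3.0546)

Rounded to 2 decimal places:

(-8.95, -3.05)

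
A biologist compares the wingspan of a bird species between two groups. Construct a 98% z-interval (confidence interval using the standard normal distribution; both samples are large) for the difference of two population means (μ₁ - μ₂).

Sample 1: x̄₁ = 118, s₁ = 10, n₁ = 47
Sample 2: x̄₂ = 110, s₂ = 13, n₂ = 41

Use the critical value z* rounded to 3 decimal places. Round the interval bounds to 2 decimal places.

Both samples are large (n₁ = 47 ≥ 30, n₂ = 41 ≥ 30), so a z-interval for the difference of means applies.

Point estimate: x̄₁ - x̄₂ = 118 - 110 = 8

Standard error: SE = √(s₁²/n₁ + s₂²/n₂)
= √(10²/47 + 13²/41)
= √(2.127660 + 4.121951)
= 2.499922

For 98% confidence, z* = 2.326 (from standard normal table)
Margin of error: E = z* × SE = 2.326 × 2.499922 = 5.8148

Z-interval: (x̄₁ - x̄₂) ± E = 8 ± 5.8148 = (2.1852, 13.8148)

Rounded to 2 decimal places:

(2.19, 13.81)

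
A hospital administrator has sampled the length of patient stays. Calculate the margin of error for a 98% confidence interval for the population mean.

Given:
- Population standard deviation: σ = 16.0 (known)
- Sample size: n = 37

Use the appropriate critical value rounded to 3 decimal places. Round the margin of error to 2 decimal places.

The population standard deviation σ is known, so use the z-interval margin of error formula.

For 98% confidence, z* = 2.326 (from standard normal table)

Margin of error formula for z-interval: E = z* × σ/√n

E = 2.326 × 16.0/√37
  = 2.326 × 2.630384
  = 6.1183

Rounded to 2 decimal places:

6.12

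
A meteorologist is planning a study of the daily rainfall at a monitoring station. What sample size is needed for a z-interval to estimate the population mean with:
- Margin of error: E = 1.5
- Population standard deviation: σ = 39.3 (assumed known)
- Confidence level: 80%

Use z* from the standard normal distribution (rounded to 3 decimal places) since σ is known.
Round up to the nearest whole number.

Using z* since population σ is known (z-interval formula).

For 80% confidence, z* = 1.282 (from standard normal table)

Sample size formula for z-interval: n = (z*σ/E)²

n = (1.282 × 39.3 / 1.5)²
  = (33.588400)²
  = 1128.1806

Round up to the nearest whole number: n = 1129

1129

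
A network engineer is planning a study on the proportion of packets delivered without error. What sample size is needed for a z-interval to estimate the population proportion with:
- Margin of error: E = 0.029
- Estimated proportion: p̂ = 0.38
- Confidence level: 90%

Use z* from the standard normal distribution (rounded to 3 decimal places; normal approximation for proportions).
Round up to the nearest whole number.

Using z* for proportion z-interval (normal approximation).

For 90% confidence, z* = 1.645 (from standard normal table)

Sample size formula for proportion z-interval: n = z*²p̂(1-p̂)/E²

n = 1.645² × 0.38 × 0.62 / 0.029²
  = 2.706025 × 0.2356 / 0.000841
  = 758.0731

Round up to the nearest whole number: n = 759

759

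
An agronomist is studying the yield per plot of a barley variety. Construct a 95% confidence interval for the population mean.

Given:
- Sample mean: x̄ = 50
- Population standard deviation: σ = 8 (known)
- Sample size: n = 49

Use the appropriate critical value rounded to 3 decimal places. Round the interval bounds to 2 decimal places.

The population standard deviation σ is known, so use a z-interval (standard normal critical value).

For 95% confidence, z* = 1.96 (from standard normal table)

Standard error: SE = σ/√n = 8/√49 = 1.142857

Margin of error: E = z* × SE = 1.96 × 1.142857 = 2.2400

Z-interval: x̄ ± E = 50 ± 2.2400 = (47.7600, 52.2400)

Rounded to 2 decimal places:

(47.76, 52.24)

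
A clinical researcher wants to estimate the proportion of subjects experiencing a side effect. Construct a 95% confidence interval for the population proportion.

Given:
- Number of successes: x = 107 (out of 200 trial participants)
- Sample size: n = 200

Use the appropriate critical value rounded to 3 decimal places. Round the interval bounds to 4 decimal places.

Sample proportion: p̂ = 107/200 = 0.535000

Check conditions for normal approximation:
  np̂ = 107 ≥ 10 ✓
  n(1-p̂) = 93 ≥ 10 ✓

The sample is large enough, so use a z-interval (normal approximation) for the proportion.

For 95% confidence, z* = 1.96 (from standard normal table)

Standard error: SE = √(p̂(1-p̂)/n) = √(0.535000×0.465000/200) = 0.03526861

Margin of error: E = z* × SE = 1.96 × 0.03526861 = 0.069126

Z-interval: p̂ ± E = 0.535000 ± 0.069126 = (0.465874, 0.604126)

Rounded to 4 decimal places:

(0.4659, 0.6041)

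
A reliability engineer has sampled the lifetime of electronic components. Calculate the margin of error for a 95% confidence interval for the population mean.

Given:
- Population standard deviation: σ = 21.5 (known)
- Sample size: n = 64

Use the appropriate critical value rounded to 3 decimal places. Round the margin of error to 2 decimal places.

The population standard deviation σ is known, so use the z-interval margin of error formula.

For 95% confidence, z* = 1.96 (from standard normal table)

Margin of error formula for z-interval: E = z* × σ/√n

E = 1.96 × 21.5/√64
  = 1.96 × 2.687500
  = 5.2675

Rounded to 2 decimal places:

5.27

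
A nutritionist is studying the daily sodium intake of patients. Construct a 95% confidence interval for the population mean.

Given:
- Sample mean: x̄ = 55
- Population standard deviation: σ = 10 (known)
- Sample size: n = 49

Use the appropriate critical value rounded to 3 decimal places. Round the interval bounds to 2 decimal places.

The population standard deviation σ is known, so use a z-interval (standard normal critical value).

For 95% confidence, z* = 1.96 (from standard normal table)

Standard error: SE = σ/√n = 10/√49 = 1.428571

Margin of error: E = z* × SE = 1.96 × 1.428571 = 2.8000

Z-interval: x̄ ± E = 55 ± 2.8000 = (52.2000, 57.8000)

Rounded to 2 decimal places:

(52.20, 57.80)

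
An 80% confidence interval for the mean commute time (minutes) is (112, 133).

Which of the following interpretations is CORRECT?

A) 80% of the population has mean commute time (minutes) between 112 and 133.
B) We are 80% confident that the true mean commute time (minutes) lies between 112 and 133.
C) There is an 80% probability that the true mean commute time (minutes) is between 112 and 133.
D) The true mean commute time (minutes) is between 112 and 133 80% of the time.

A confidence interval represents our confidence in the procedure, not a probability statement about the parameter.

Key concept: If we repeated this sampling process many times and computed an 80% CI each time, about 80% of those intervals would contain the true population parameter.

For this specific interval (112, 133):
- Midpoint (point estimate): 122.5
- Margin of error: 10.5

The correct interpretation is the one stating confidence that the true parameter lies in the interval — option B.

B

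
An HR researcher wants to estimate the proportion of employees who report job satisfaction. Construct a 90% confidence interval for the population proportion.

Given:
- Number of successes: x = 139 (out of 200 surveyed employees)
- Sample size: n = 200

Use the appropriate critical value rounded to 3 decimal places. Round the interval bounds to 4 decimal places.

Sample proportion: p̂ = 139/200 = 0.695000

Check conditions for normal approximation:
  np̂ = 139 ≥ 10 ✓
  n(1-p̂) = 61 ≥ 10 ✓

The sample is large enough, so use a z-interval (normal approximation) for the proportion.

For 90% confidence, z* = 1.645 (from standard normal table)

Standard error: SE = √(p̂(1-p̂)/n) = √(0.695000×0.305000/200) = 0.03255572

Margin of error: E = z* × SE = 1.645 × 0.03255572 = 0.053554

Z-interval: p̂ ± E = 0.695000 ± 0.053554 = (0.641446, 0.748554)

Rounded to 4 decimal places:

(0.6414, 0.7486)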